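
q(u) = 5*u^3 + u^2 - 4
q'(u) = 15*u^2 + 2*u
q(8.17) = 2789.44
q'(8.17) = 1017.57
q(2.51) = 81.37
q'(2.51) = 99.52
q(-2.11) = -46.52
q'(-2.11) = 62.56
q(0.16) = -3.95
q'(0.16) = 0.70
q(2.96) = 134.43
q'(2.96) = 137.34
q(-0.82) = -6.08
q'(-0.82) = 8.45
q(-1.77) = -28.59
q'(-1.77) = 43.45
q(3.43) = 209.53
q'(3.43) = 183.33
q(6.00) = 1112.00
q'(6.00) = 552.00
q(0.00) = -4.00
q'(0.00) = 0.00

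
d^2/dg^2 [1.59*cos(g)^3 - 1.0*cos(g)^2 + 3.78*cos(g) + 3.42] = -4.9725*cos(g) + 2.0*cos(2*g) - 3.5775*cos(3*g)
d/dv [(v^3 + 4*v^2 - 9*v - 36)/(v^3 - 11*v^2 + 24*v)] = 3*(-5*v^2 - 8*v + 32)/(v^2*(v^2 - 16*v + 64))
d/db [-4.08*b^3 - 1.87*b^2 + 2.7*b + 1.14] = -12.24*b^2 - 3.74*b + 2.7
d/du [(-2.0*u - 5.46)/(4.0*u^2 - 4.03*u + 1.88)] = (8.0*u^2 + 43.68*u - 25.7638)/(16.0*u^4 - 32.24*u^3 + 31.2809*u^2 - 15.1528*u + 3.5344)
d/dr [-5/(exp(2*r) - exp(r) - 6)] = (10*exp(r) - 5)*exp(r)/(-exp(2*r) + exp(r) + 6)^2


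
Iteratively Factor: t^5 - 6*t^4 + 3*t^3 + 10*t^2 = (t - 5)*(t^4 - t^3 - 2*t^2) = t*(t - 5)*(t^3 - t^2 - 2*t) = t^2*(t - 5)*(t^2 - t - 2) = t^2*(t - 5)*(t - 2)*(t + 1)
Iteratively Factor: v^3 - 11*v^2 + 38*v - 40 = (v - 4)*(v^2 - 7*v + 10) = (v - 4)*(v - 2)*(v - 5)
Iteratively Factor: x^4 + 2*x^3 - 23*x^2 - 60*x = (x - 5)*(x^3 + 7*x^2 + 12*x) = (x - 5)*(x + 3)*(x^2 + 4*x) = x*(x - 5)*(x + 3)*(x + 4)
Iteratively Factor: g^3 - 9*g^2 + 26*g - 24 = (g - 3)*(g^2 - 6*g + 8) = (g - 3)*(g - 2)*(g - 4)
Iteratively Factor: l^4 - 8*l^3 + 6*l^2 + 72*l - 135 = (l - 3)*(l^3 - 5*l^2 - 9*l + 45) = (l - 3)*(l + 3)*(l^2 - 8*l + 15) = (l - 5)*(l - 3)*(l + 3)*(l - 3)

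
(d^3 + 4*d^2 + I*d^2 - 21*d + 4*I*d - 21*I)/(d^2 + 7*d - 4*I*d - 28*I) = (d^2 + d*(-3 + I) - 3*I)/(d - 4*I)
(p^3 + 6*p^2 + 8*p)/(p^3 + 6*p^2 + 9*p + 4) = p*(p + 2)/(p^2 + 2*p + 1)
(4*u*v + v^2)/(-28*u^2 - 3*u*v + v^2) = -v/(7*u - v)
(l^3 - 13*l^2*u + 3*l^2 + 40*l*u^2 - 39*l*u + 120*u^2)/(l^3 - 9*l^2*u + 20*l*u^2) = (-l^2 + 8*l*u - 3*l + 24*u)/(l*(-l + 4*u))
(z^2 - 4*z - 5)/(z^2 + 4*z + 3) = (z - 5)/(z + 3)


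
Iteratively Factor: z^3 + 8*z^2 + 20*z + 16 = (z + 2)*(z^2 + 6*z + 8) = (z + 2)^2*(z + 4)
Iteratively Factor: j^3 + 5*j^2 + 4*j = (j)*(j^2 + 5*j + 4) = j*(j + 4)*(j + 1)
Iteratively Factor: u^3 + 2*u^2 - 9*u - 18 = (u + 2)*(u^2 - 9) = (u + 2)*(u + 3)*(u - 3)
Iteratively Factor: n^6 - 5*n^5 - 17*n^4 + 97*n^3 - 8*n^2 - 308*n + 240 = (n + 4)*(n^5 - 9*n^4 + 19*n^3 + 21*n^2 - 92*n + 60) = (n - 1)*(n + 4)*(n^4 - 8*n^3 + 11*n^2 + 32*n - 60) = (n - 1)*(n + 2)*(n + 4)*(n^3 - 10*n^2 + 31*n - 30) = (n - 3)*(n - 1)*(n + 2)*(n + 4)*(n^2 - 7*n + 10) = (n - 3)*(n - 2)*(n - 1)*(n + 2)*(n + 4)*(n - 5)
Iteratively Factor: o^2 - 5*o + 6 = (o - 3)*(o - 2)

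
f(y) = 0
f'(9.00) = 0.00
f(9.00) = 0.00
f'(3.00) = 0.00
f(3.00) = 0.00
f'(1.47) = 0.00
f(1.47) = 0.00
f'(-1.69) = 0.00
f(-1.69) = 0.00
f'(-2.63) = 0.00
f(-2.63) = 0.00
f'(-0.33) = 0.00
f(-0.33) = 0.00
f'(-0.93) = 0.00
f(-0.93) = 0.00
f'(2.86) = 0.00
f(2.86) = 0.00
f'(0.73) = 0.00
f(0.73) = 0.00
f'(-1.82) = 0.00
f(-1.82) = 0.00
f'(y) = 0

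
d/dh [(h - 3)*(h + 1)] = 2*h - 2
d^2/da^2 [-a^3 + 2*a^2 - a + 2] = 4 - 6*a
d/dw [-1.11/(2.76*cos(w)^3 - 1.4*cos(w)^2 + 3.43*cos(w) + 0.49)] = (-9.1908*cos(w)^2 + 3.108*cos(w) - 3.8073)*sin(w)/(2.76*cos(w)^3 - 1.4*cos(w)^2 + 3.43*cos(w) + 0.49)^2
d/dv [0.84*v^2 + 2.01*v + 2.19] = 1.68*v + 2.01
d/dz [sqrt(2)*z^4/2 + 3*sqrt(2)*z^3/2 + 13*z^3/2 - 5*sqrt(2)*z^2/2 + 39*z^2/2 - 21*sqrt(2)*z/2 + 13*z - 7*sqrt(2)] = 2*sqrt(2)*z^3 + 9*sqrt(2)*z^2/2 + 39*z^2/2 - 5*sqrt(2)*z + 39*z - 21*sqrt(2)/2 + 13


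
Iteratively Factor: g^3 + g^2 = (g)*(g^2 + g) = g*(g + 1)*(g)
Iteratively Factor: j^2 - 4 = (j - 2)*(j + 2)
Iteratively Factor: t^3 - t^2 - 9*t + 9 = (t - 1)*(t^2 - 9) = (t - 1)*(t + 3)*(t - 3)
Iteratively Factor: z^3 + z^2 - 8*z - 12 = (z - 3)*(z^2 + 4*z + 4) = (z - 3)*(z + 2)*(z + 2)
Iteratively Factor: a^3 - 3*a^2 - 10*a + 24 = (a - 4)*(a^2 + a - 6) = (a - 4)*(a + 3)*(a - 2)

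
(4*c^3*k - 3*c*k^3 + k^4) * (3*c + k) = 12*c^4*k + 4*c^3*k^2 - 9*c^2*k^3 + k^5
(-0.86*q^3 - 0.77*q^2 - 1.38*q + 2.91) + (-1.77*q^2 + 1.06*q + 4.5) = -0.86*q^3 - 2.54*q^2 - 0.32*q + 7.41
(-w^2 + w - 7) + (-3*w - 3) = -w^2 - 2*w - 10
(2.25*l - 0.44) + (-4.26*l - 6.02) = -2.01*l - 6.46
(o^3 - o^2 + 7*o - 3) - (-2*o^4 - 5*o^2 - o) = 2*o^4 + o^3 + 4*o^2 + 8*o - 3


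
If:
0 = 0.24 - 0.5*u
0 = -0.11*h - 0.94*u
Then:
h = -4.10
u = 0.48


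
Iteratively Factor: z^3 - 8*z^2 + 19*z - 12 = (z - 1)*(z^2 - 7*z + 12) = (z - 3)*(z - 1)*(z - 4)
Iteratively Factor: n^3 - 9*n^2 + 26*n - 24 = (n - 2)*(n^2 - 7*n + 12) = (n - 4)*(n - 2)*(n - 3)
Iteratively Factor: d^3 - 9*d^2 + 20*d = (d)*(d^2 - 9*d + 20) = d*(d - 5)*(d - 4)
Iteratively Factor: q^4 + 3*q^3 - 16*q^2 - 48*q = (q - 4)*(q^3 + 7*q^2 + 12*q) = (q - 4)*(q + 3)*(q^2 + 4*q) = (q - 4)*(q + 3)*(q + 4)*(q)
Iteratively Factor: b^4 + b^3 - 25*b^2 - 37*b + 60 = (b + 4)*(b^3 - 3*b^2 - 13*b + 15) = (b - 5)*(b + 4)*(b^2 + 2*b - 3) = (b - 5)*(b - 1)*(b + 4)*(b + 3)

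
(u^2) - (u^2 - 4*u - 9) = 4*u + 9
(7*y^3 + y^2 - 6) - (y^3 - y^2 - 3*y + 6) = 6*y^3 + 2*y^2 + 3*y - 12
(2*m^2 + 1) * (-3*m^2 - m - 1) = -6*m^4 - 2*m^3 - 5*m^2 - m - 1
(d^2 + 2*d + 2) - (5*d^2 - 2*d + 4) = -4*d^2 + 4*d - 2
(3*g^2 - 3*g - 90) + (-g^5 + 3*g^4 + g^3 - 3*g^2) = -g^5 + 3*g^4 + g^3 - 3*g - 90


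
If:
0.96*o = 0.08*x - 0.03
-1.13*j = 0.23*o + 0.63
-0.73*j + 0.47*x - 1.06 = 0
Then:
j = -0.57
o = 0.08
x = 1.36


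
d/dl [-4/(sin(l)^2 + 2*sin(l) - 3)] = 8*(sin(l) + 1)*cos(l)/(sin(l)^2 + 2*sin(l) - 3)^2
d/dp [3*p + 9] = 3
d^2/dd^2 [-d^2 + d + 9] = -2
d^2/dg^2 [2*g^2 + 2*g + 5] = 4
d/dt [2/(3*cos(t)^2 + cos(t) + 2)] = 2*(6*cos(t) + 1)*sin(t)/(3*cos(t)^2 + cos(t) + 2)^2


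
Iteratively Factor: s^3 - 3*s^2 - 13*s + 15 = (s + 3)*(s^2 - 6*s + 5) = (s - 5)*(s + 3)*(s - 1)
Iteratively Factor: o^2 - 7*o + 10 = (o - 5)*(o - 2)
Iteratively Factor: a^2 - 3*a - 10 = (a + 2)*(a - 5)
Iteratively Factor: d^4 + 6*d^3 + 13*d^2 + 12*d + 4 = (d + 2)*(d^3 + 4*d^2 + 5*d + 2) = (d + 2)^2*(d^2 + 2*d + 1) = (d + 1)*(d + 2)^2*(d + 1)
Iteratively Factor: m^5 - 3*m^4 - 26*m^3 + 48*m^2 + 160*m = (m)*(m^4 - 3*m^3 - 26*m^2 + 48*m + 160) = m*(m - 5)*(m^3 + 2*m^2 - 16*m - 32) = m*(m - 5)*(m + 4)*(m^2 - 2*m - 8) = m*(m - 5)*(m - 4)*(m + 4)*(m + 2)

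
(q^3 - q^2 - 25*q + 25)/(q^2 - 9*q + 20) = (q^2 + 4*q - 5)/(q - 4)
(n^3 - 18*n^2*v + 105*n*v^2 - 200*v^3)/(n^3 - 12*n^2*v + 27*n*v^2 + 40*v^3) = (n - 5*v)/(n + v)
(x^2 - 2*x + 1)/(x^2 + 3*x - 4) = (x - 1)/(x + 4)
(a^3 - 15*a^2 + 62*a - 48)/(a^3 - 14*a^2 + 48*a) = (a - 1)/a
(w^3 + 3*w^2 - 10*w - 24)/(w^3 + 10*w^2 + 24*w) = (w^2 - w - 6)/(w*(w + 6))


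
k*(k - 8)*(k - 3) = k^3 - 11*k^2 + 24*k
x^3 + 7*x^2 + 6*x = x*(x + 1)*(x + 6)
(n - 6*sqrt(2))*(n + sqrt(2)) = n^2 - 5*sqrt(2)*n - 12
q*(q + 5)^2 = q^3 + 10*q^2 + 25*q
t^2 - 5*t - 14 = (t - 7)*(t + 2)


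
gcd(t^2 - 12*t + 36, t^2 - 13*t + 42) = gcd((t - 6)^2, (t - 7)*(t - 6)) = t - 6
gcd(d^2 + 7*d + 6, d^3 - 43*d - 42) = d^2 + 7*d + 6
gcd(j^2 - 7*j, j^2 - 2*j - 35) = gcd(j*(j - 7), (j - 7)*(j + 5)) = j - 7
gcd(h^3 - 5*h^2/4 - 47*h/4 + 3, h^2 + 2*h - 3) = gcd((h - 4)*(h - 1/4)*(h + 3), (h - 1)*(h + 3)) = h + 3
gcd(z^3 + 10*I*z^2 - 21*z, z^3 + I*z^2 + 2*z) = z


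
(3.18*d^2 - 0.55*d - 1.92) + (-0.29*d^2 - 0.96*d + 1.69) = 2.89*d^2 - 1.51*d - 0.23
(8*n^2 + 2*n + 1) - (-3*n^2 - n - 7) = 11*n^2 + 3*n + 8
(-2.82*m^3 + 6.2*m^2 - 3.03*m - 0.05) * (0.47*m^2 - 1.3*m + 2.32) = -1.3254*m^5 + 6.58*m^4 - 16.0265*m^3 + 18.2995*m^2 - 6.9646*m - 0.116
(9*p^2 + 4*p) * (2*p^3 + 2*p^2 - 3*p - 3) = 18*p^5 + 26*p^4 - 19*p^3 - 39*p^2 - 12*p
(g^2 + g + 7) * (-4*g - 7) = -4*g^3 - 11*g^2 - 35*g - 49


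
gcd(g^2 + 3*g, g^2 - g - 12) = g + 3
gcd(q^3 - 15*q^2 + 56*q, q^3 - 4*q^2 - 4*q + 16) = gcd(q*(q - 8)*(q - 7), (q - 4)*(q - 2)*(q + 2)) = 1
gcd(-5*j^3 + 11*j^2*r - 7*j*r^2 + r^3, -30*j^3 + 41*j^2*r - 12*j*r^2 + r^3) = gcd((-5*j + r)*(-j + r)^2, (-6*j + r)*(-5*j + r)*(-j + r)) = 5*j^2 - 6*j*r + r^2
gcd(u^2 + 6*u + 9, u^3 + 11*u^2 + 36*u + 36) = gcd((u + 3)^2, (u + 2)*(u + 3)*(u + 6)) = u + 3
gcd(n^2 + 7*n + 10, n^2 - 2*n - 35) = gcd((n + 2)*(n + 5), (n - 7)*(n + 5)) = n + 5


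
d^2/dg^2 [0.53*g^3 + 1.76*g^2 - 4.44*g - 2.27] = 3.18*g + 3.52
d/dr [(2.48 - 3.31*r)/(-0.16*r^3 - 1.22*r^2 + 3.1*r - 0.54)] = (-1.0592*r^3 - 2.8478*r^2 + 6.0512*r - 5.9006)/(0.0256*r^6 + 0.3904*r^5 + 0.4964*r^4 - 7.3912*r^3 + 10.9276*r^2 - 3.348*r + 0.2916)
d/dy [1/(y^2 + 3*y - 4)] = (-2*y - 3)/(y^2 + 3*y - 4)^2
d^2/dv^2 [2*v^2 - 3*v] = 4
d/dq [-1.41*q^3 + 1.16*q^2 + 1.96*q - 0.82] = -4.23*q^2 + 2.32*q + 1.96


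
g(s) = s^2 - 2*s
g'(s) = 2*s - 2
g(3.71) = 6.34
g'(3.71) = 5.42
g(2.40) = 0.96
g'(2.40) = 2.80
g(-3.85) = 22.52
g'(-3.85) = -9.70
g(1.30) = -0.91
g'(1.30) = 0.60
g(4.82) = 13.59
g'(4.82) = 7.64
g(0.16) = -0.29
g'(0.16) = -1.68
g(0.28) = -0.48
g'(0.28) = -1.44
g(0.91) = -0.99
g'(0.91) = -0.18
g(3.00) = 3.00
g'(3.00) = 4.00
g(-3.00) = 15.00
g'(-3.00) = -8.00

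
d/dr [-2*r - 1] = -2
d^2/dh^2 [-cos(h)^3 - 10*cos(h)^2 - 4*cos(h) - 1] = 19*cos(h)/4 + 20*cos(2*h) + 9*cos(3*h)/4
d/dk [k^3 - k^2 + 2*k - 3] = 3*k^2 - 2*k + 2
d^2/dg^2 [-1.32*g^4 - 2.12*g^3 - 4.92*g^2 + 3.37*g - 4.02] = -15.84*g^2 - 12.72*g - 9.84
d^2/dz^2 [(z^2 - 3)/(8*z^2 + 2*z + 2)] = 2*(-2*z^3 - 78*z^2 - 18*z + 5)/(64*z^6 + 48*z^5 + 60*z^4 + 25*z^3 + 15*z^2 + 3*z + 1)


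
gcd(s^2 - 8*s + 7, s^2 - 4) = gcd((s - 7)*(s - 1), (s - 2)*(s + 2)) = 1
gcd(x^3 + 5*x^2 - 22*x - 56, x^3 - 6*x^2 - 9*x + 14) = x + 2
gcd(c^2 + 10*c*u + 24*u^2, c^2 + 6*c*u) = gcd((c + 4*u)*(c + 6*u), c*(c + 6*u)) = c + 6*u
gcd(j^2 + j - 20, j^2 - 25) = j + 5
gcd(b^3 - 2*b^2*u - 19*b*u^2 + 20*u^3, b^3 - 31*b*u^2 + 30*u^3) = b^2 - 6*b*u + 5*u^2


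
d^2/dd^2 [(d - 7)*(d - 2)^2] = 6*d - 22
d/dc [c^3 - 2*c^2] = c*(3*c - 4)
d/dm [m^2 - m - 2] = 2*m - 1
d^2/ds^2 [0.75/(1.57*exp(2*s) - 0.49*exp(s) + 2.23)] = ((0.3675 - 4.71*exp(s))*(1.57*exp(2*s) - 0.49*exp(s) + 2.23) + 0.75*(3.14*exp(s) - 0.49)*(6.28*exp(s) - 0.98)*exp(s))*exp(s)/(1.57*exp(2*s) - 0.49*exp(s) + 2.23)^3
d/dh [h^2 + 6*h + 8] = 2*h + 6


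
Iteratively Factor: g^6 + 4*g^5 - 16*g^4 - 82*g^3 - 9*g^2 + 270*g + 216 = (g - 4)*(g^5 + 8*g^4 + 16*g^3 - 18*g^2 - 81*g - 54) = (g - 4)*(g + 3)*(g^4 + 5*g^3 + g^2 - 21*g - 18) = (g - 4)*(g + 3)^2*(g^3 + 2*g^2 - 5*g - 6) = (g - 4)*(g + 1)*(g + 3)^2*(g^2 + g - 6) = (g - 4)*(g - 2)*(g + 1)*(g + 3)^2*(g + 3)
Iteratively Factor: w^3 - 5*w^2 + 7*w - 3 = (w - 3)*(w^2 - 2*w + 1) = (w - 3)*(w - 1)*(w - 1)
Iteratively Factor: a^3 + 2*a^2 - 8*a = (a)*(a^2 + 2*a - 8) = a*(a - 2)*(a + 4)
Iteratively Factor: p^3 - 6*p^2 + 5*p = (p - 5)*(p^2 - p) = (p - 5)*(p - 1)*(p)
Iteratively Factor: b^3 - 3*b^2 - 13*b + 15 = (b + 3)*(b^2 - 6*b + 5) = (b - 1)*(b + 3)*(b - 5)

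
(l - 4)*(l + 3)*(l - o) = l^3 - l^2*o - l^2 + l*o - 12*l + 12*o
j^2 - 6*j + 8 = (j - 4)*(j - 2)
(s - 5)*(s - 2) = s^2 - 7*s + 10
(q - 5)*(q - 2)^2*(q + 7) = q^4 - 2*q^3 - 39*q^2 + 148*q - 140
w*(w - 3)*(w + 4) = w^3 + w^2 - 12*w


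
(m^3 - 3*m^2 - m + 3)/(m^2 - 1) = m - 3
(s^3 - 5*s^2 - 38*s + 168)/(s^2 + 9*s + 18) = (s^2 - 11*s + 28)/(s + 3)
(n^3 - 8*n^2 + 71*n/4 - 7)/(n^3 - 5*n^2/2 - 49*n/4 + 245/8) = 2*(2*n^2 - 9*n + 4)/(4*n^2 + 4*n - 35)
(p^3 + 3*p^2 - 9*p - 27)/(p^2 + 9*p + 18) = (p^2 - 9)/(p + 6)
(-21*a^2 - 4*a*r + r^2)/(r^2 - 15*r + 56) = (-21*a^2 - 4*a*r + r^2)/(r^2 - 15*r + 56)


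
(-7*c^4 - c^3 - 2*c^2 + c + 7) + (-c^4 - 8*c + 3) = -8*c^4 - c^3 - 2*c^2 - 7*c + 10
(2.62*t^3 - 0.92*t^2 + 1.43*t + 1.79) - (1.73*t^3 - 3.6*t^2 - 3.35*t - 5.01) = 0.89*t^3 + 2.68*t^2 + 4.78*t + 6.8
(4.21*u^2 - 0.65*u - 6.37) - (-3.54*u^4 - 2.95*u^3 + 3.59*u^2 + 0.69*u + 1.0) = 3.54*u^4 + 2.95*u^3 + 0.62*u^2 - 1.34*u - 7.37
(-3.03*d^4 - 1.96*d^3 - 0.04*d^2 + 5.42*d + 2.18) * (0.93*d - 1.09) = -2.8179*d^5 + 1.4799*d^4 + 2.0992*d^3 + 5.0842*d^2 - 3.8804*d - 2.3762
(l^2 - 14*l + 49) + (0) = l^2 - 14*l + 49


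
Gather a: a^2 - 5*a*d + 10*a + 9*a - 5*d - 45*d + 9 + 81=a^2 + a*(19 - 5*d) - 50*d + 90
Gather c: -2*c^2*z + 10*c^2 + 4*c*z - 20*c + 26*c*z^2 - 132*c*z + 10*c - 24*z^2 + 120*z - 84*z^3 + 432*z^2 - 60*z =c^2*(10 - 2*z) + c*(26*z^2 - 128*z - 10) - 84*z^3 + 408*z^2 + 60*z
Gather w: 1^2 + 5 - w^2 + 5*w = -w^2 + 5*w + 6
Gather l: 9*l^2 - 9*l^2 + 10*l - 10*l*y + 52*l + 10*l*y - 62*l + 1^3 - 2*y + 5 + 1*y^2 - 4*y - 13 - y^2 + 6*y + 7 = 0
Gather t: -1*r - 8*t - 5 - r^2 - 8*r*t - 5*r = -r^2 - 6*r + t*(-8*r - 8) - 5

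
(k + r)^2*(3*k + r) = 3*k^3 + 7*k^2*r + 5*k*r^2 + r^3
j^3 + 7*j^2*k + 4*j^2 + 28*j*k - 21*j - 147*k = (j - 3)*(j + 7)*(j + 7*k)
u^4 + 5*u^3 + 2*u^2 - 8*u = u*(u - 1)*(u + 2)*(u + 4)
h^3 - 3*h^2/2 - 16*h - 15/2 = (h - 5)*(h + 1/2)*(h + 3)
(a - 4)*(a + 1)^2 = a^3 - 2*a^2 - 7*a - 4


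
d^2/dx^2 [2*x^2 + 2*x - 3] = 4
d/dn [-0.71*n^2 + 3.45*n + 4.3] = 3.45 - 1.42*n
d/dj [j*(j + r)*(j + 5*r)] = 3*j^2 + 12*j*r + 5*r^2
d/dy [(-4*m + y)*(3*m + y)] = -m + 2*y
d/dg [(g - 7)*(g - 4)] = 2*g - 11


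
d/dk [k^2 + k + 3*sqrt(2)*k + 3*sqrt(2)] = 2*k + 1 + 3*sqrt(2)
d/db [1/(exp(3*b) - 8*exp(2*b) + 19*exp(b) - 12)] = (-3*exp(2*b) + 16*exp(b) - 19)*exp(b)/(exp(3*b) - 8*exp(2*b) + 19*exp(b) - 12)^2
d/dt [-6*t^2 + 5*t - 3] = 5 - 12*t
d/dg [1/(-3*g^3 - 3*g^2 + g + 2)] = (9*g^2 + 6*g - 1)/(3*g^3 + 3*g^2 - g - 2)^2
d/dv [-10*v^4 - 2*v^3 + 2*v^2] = 2*v*(-20*v^2 - 3*v + 2)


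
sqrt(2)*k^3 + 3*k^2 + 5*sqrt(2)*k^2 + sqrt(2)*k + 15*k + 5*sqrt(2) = (k + 5)*(k + sqrt(2))*(sqrt(2)*k + 1)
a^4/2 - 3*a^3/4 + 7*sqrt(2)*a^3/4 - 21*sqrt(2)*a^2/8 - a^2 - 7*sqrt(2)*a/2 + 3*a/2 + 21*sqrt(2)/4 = (a/2 + sqrt(2)/2)*(a - 3/2)*(a - sqrt(2))*(a + 7*sqrt(2)/2)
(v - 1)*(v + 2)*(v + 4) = v^3 + 5*v^2 + 2*v - 8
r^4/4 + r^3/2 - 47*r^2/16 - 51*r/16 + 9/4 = (r/4 + 1)*(r - 3)*(r - 1/2)*(r + 3/2)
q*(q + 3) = q^2 + 3*q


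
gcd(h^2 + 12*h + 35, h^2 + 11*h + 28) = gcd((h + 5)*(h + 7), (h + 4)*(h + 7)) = h + 7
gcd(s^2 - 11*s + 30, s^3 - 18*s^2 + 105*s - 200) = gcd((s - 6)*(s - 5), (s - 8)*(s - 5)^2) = s - 5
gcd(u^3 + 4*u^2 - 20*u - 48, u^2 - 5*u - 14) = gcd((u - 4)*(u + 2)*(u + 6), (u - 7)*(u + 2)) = u + 2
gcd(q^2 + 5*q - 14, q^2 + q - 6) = q - 2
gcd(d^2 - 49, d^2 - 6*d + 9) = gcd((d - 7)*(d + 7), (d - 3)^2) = 1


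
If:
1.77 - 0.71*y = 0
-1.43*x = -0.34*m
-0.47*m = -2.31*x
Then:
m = 0.00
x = 0.00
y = 2.49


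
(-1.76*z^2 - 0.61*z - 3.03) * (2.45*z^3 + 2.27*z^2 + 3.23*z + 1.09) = -4.312*z^5 - 5.4897*z^4 - 14.493*z^3 - 10.7668*z^2 - 10.4518*z - 3.3027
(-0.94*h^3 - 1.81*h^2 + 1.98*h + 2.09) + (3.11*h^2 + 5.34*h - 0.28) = -0.94*h^3 + 1.3*h^2 + 7.32*h + 1.81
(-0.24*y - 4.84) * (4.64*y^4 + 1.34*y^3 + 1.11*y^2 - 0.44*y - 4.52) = -1.1136*y^5 - 22.7792*y^4 - 6.752*y^3 - 5.2668*y^2 + 3.2144*y + 21.8768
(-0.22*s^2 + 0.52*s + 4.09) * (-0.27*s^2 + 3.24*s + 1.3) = 0.0594*s^4 - 0.8532*s^3 + 0.2945*s^2 + 13.9276*s + 5.317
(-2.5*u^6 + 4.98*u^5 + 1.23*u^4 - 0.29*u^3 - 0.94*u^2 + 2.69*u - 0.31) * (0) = 0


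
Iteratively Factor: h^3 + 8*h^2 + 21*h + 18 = (h + 2)*(h^2 + 6*h + 9) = (h + 2)*(h + 3)*(h + 3)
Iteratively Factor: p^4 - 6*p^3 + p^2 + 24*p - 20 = (p - 1)*(p^3 - 5*p^2 - 4*p + 20) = (p - 1)*(p + 2)*(p^2 - 7*p + 10) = (p - 5)*(p - 1)*(p + 2)*(p - 2)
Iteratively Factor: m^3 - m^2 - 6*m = (m + 2)*(m^2 - 3*m) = m*(m + 2)*(m - 3)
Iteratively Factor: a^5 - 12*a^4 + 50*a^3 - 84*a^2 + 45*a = (a - 3)*(a^4 - 9*a^3 + 23*a^2 - 15*a) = (a - 5)*(a - 3)*(a^3 - 4*a^2 + 3*a) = (a - 5)*(a - 3)^2*(a^2 - a) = (a - 5)*(a - 3)^2*(a - 1)*(a)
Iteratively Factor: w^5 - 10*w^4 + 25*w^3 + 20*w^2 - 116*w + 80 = (w + 2)*(w^4 - 12*w^3 + 49*w^2 - 78*w + 40) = (w - 2)*(w + 2)*(w^3 - 10*w^2 + 29*w - 20) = (w - 4)*(w - 2)*(w + 2)*(w^2 - 6*w + 5) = (w - 4)*(w - 2)*(w - 1)*(w + 2)*(w - 5)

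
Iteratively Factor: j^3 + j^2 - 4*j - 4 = (j + 1)*(j^2 - 4) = (j - 2)*(j + 1)*(j + 2)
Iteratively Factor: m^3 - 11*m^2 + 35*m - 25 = (m - 1)*(m^2 - 10*m + 25) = (m - 5)*(m - 1)*(m - 5)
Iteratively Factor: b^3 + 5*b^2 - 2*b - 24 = (b + 3)*(b^2 + 2*b - 8) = (b + 3)*(b + 4)*(b - 2)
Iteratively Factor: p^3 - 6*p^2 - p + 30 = (p - 5)*(p^2 - p - 6) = (p - 5)*(p - 3)*(p + 2)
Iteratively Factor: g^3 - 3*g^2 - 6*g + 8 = (g + 2)*(g^2 - 5*g + 4) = (g - 4)*(g + 2)*(g - 1)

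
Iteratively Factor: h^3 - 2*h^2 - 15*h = (h - 5)*(h^2 + 3*h) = h*(h - 5)*(h + 3)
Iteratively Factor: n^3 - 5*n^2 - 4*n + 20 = (n - 5)*(n^2 - 4) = (n - 5)*(n - 2)*(n + 2)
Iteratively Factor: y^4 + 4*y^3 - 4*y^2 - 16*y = (y)*(y^3 + 4*y^2 - 4*y - 16) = y*(y + 4)*(y^2 - 4) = y*(y - 2)*(y + 4)*(y + 2)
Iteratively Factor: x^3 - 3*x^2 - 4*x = (x)*(x^2 - 3*x - 4) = x*(x + 1)*(x - 4)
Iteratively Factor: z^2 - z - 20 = (z + 4)*(z - 5)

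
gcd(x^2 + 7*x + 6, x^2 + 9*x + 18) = x + 6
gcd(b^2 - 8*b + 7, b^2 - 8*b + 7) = b^2 - 8*b + 7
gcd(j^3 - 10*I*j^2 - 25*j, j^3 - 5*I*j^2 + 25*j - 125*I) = j^2 - 10*I*j - 25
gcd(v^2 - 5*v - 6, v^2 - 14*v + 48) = v - 6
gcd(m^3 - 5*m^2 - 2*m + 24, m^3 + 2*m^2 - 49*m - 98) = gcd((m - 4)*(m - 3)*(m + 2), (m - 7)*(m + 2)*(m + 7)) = m + 2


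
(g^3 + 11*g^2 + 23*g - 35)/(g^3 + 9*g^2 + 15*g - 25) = (g + 7)/(g + 5)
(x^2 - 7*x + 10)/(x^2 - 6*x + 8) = (x - 5)/(x - 4)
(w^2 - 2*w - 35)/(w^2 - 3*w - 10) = (-w^2 + 2*w + 35)/(-w^2 + 3*w + 10)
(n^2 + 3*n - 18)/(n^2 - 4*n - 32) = (-n^2 - 3*n + 18)/(-n^2 + 4*n + 32)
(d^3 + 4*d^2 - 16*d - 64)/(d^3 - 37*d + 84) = (d^2 + 8*d + 16)/(d^2 + 4*d - 21)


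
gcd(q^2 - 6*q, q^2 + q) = q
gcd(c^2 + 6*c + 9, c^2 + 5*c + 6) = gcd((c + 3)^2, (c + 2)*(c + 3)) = c + 3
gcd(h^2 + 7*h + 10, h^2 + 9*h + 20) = h + 5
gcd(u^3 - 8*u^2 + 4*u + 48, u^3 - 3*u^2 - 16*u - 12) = u^2 - 4*u - 12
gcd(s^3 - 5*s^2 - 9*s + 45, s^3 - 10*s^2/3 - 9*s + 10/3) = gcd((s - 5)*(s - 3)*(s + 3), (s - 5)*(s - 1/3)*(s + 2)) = s - 5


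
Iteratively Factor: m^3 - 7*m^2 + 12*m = (m - 3)*(m^2 - 4*m) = m*(m - 3)*(m - 4)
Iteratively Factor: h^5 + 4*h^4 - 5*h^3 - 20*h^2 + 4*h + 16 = (h - 1)*(h^4 + 5*h^3 - 20*h - 16) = (h - 1)*(h + 1)*(h^3 + 4*h^2 - 4*h - 16) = (h - 1)*(h + 1)*(h + 2)*(h^2 + 2*h - 8) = (h - 1)*(h + 1)*(h + 2)*(h + 4)*(h - 2)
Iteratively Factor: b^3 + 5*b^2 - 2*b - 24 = (b - 2)*(b^2 + 7*b + 12) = (b - 2)*(b + 4)*(b + 3)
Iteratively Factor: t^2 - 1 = (t - 1)*(t + 1)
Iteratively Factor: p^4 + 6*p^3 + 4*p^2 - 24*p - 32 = (p + 2)*(p^3 + 4*p^2 - 4*p - 16) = (p + 2)*(p + 4)*(p^2 - 4) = (p - 2)*(p + 2)*(p + 4)*(p + 2)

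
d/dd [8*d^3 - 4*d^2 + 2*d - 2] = 24*d^2 - 8*d + 2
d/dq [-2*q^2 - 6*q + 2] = -4*q - 6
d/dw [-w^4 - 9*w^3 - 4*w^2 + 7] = w*(-4*w^2 - 27*w - 8)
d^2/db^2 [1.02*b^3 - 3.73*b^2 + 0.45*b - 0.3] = 6.12*b - 7.46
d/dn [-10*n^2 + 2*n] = 2 - 20*n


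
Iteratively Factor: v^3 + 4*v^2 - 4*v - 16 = (v + 4)*(v^2 - 4) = (v - 2)*(v + 4)*(v + 2)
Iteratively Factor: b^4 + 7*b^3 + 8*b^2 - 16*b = (b + 4)*(b^3 + 3*b^2 - 4*b) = b*(b + 4)*(b^2 + 3*b - 4) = b*(b + 4)^2*(b - 1)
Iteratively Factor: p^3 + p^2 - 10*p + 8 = (p + 4)*(p^2 - 3*p + 2) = (p - 1)*(p + 4)*(p - 2)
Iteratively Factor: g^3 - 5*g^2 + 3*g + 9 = (g - 3)*(g^2 - 2*g - 3) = (g - 3)*(g + 1)*(g - 3)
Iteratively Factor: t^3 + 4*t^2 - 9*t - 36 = (t + 3)*(t^2 + t - 12) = (t - 3)*(t + 3)*(t + 4)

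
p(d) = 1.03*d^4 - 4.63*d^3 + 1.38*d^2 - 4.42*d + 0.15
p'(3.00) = -9.91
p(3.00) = -42.27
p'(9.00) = 1898.81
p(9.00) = 3454.71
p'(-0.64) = -12.96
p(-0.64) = 4.93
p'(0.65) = -7.36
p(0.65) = -3.23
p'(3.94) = 42.82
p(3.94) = -30.82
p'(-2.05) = -103.95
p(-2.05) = 73.09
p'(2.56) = -19.26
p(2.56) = -35.56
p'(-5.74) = -1257.08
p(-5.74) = 2064.72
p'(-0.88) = -20.41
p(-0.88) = 8.88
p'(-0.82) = -18.29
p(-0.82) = 7.72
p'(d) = 4.12*d^3 - 13.89*d^2 + 2.76*d - 4.42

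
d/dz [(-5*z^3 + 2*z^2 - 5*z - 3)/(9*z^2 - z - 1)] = (-45*z^4 + 10*z^3 + 58*z^2 + 50*z + 2)/(81*z^4 - 18*z^3 - 17*z^2 + 2*z + 1)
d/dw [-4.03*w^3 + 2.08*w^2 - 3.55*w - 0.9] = -12.09*w^2 + 4.16*w - 3.55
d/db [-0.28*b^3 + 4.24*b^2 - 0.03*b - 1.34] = -0.84*b^2 + 8.48*b - 0.03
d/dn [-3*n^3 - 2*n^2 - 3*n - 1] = -9*n^2 - 4*n - 3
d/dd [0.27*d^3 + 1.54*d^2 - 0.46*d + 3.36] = 0.81*d^2 + 3.08*d - 0.46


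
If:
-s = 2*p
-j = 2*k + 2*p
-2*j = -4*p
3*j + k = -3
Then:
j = -3/2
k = 3/2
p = -3/4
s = 3/2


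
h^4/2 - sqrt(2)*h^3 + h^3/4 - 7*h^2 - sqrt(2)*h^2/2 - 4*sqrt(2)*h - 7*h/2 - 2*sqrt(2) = (h/2 + sqrt(2)/2)*(h + 1/2)*(h - 4*sqrt(2))*(h + sqrt(2))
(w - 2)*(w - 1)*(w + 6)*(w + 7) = w^4 + 10*w^3 + 5*w^2 - 100*w + 84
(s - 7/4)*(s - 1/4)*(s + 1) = s^3 - s^2 - 25*s/16 + 7/16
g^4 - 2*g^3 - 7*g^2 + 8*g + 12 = (g - 3)*(g - 2)*(g + 1)*(g + 2)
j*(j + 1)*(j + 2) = j^3 + 3*j^2 + 2*j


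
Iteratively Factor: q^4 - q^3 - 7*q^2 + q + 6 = (q + 1)*(q^3 - 2*q^2 - 5*q + 6) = (q + 1)*(q + 2)*(q^2 - 4*q + 3) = (q - 3)*(q + 1)*(q + 2)*(q - 1)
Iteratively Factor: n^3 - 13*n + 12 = (n - 1)*(n^2 + n - 12) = (n - 1)*(n + 4)*(n - 3)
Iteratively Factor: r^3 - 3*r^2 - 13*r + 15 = (r - 5)*(r^2 + 2*r - 3) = (r - 5)*(r + 3)*(r - 1)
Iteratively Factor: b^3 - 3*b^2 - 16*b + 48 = (b - 3)*(b^2 - 16) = (b - 3)*(b + 4)*(b - 4)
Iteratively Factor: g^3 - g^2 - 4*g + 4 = (g - 2)*(g^2 + g - 2) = (g - 2)*(g + 2)*(g - 1)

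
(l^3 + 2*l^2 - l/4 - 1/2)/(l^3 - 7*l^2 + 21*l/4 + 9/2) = (2*l^2 + 3*l - 2)/(2*l^2 - 15*l + 18)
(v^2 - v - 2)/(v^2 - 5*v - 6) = (v - 2)/(v - 6)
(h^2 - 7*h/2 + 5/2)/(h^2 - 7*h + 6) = (h - 5/2)/(h - 6)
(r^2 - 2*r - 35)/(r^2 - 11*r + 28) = (r + 5)/(r - 4)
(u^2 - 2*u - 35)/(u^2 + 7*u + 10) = (u - 7)/(u + 2)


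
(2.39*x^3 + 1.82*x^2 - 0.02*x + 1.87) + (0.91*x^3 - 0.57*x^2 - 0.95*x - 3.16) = 3.3*x^3 + 1.25*x^2 - 0.97*x - 1.29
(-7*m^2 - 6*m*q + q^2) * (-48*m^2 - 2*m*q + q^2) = 336*m^4 + 302*m^3*q - 43*m^2*q^2 - 8*m*q^3 + q^4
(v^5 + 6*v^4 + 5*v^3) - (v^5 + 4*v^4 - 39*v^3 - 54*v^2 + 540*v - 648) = 2*v^4 + 44*v^3 + 54*v^2 - 540*v + 648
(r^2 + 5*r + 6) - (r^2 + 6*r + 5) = 1 - r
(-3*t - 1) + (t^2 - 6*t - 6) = t^2 - 9*t - 7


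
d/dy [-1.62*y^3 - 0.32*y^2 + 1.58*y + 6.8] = -4.86*y^2 - 0.64*y + 1.58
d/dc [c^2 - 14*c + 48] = 2*c - 14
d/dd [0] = 0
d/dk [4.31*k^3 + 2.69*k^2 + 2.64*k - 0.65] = 12.93*k^2 + 5.38*k + 2.64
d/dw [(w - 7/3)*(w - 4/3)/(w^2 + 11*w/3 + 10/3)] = 2*(99*w^2 + 6*w - 319)/(3*(9*w^4 + 66*w^3 + 181*w^2 + 220*w + 100))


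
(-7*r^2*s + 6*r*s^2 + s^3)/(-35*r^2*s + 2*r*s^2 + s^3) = (r - s)/(5*r - s)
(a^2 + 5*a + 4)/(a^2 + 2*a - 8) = (a + 1)/(a - 2)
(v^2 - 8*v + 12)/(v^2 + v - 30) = (v^2 - 8*v + 12)/(v^2 + v - 30)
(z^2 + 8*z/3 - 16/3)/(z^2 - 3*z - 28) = (z - 4/3)/(z - 7)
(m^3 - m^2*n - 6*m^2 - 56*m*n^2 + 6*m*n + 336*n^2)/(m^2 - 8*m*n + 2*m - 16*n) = (m^2 + 7*m*n - 6*m - 42*n)/(m + 2)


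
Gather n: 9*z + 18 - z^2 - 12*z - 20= -z^2 - 3*z - 2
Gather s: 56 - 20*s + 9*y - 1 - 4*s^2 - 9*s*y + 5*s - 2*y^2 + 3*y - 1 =-4*s^2 + s*(-9*y - 15) - 2*y^2 + 12*y + 54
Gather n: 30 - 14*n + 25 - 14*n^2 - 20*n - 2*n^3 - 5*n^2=-2*n^3 - 19*n^2 - 34*n + 55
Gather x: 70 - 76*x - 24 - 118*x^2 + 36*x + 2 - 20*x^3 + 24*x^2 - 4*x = -20*x^3 - 94*x^2 - 44*x + 48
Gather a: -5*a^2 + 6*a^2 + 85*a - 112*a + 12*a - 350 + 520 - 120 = a^2 - 15*a + 50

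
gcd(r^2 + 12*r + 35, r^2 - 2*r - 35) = r + 5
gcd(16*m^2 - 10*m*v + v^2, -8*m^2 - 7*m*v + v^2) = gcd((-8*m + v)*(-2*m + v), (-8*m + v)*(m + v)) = -8*m + v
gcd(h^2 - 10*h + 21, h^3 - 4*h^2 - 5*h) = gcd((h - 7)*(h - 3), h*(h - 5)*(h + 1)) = 1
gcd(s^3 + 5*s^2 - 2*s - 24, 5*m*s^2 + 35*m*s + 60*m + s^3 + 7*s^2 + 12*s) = s^2 + 7*s + 12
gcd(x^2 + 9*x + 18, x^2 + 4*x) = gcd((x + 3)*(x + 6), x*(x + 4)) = 1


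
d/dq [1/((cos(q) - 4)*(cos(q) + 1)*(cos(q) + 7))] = (-3*sin(q)^2 + 8*cos(q) - 22)*sin(q)/((cos(q) - 4)^2*(cos(q) + 1)^2*(cos(q) + 7)^2)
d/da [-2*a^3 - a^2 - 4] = 2*a*(-3*a - 1)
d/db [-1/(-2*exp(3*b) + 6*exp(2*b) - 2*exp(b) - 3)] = (-6*exp(2*b) + 12*exp(b) - 2)*exp(b)/(2*exp(3*b) - 6*exp(2*b) + 2*exp(b) + 3)^2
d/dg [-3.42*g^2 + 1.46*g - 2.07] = 1.46 - 6.84*g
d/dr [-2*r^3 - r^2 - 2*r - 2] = -6*r^2 - 2*r - 2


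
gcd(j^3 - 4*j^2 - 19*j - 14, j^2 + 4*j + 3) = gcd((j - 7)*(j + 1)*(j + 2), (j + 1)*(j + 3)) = j + 1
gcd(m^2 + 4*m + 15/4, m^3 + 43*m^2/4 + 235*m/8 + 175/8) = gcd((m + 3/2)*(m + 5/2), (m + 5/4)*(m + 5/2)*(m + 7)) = m + 5/2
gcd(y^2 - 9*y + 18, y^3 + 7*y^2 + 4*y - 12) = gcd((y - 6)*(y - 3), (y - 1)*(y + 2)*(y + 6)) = 1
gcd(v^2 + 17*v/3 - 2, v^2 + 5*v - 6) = v + 6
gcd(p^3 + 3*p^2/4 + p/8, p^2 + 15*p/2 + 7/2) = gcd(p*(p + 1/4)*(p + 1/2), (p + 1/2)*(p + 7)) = p + 1/2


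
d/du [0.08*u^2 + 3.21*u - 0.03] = 0.16*u + 3.21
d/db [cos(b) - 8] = -sin(b)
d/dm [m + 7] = 1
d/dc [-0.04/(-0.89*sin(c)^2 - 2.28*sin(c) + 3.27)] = -(0.0712*sin(c) + 0.0912)*cos(c)/(0.89*sin(c)^2 + 2.28*sin(c) - 3.27)^2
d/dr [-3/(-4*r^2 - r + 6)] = 3*(-8*r - 1)/(4*r^2 + r - 6)^2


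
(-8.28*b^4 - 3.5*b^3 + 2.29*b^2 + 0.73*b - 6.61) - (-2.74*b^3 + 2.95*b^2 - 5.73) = -8.28*b^4 - 0.76*b^3 - 0.66*b^2 + 0.73*b - 0.88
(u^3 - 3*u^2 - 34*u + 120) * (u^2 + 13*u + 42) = u^5 + 10*u^4 - 31*u^3 - 448*u^2 + 132*u + 5040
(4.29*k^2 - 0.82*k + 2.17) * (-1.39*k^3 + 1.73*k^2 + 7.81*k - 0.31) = -5.9631*k^5 + 8.5615*k^4 + 29.07*k^3 - 3.98*k^2 + 17.2019*k - 0.6727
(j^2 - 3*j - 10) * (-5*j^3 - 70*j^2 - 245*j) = -5*j^5 - 55*j^4 + 15*j^3 + 1435*j^2 + 2450*j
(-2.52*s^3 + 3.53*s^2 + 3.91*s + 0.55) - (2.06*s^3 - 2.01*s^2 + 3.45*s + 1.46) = -4.58*s^3 + 5.54*s^2 + 0.46*s - 0.91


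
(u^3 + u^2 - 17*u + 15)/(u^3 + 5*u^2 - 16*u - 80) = (u^2 - 4*u + 3)/(u^2 - 16)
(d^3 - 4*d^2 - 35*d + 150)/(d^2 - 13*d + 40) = (d^2 + d - 30)/(d - 8)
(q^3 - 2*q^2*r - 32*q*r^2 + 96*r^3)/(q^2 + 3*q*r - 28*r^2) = (q^2 + 2*q*r - 24*r^2)/(q + 7*r)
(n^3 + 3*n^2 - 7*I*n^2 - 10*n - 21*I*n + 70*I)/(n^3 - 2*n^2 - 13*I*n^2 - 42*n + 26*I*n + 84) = (n + 5)/(n - 6*I)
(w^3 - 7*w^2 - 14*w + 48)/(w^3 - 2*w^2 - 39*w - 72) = (w - 2)/(w + 3)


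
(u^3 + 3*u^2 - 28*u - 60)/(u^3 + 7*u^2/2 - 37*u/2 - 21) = 2*(u^2 - 3*u - 10)/(2*u^2 - 5*u - 7)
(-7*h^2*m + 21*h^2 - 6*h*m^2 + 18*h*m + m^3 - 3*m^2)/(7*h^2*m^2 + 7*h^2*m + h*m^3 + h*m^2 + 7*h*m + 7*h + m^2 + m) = (-7*h^2*m + 21*h^2 - 6*h*m^2 + 18*h*m + m^3 - 3*m^2)/(7*h^2*m^2 + 7*h^2*m + h*m^3 + h*m^2 + 7*h*m + 7*h + m^2 + m)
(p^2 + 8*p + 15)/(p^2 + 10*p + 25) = (p + 3)/(p + 5)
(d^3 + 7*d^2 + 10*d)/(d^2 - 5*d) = (d^2 + 7*d + 10)/(d - 5)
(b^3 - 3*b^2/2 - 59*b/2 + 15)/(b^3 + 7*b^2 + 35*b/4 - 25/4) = 2*(b - 6)/(2*b + 5)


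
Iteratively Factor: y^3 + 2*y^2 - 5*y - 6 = (y + 1)*(y^2 + y - 6) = (y - 2)*(y + 1)*(y + 3)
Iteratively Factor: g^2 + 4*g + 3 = (g + 3)*(g + 1)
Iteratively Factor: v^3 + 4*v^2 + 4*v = (v)*(v^2 + 4*v + 4) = v*(v + 2)*(v + 2)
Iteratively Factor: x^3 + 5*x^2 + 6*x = (x + 2)*(x^2 + 3*x) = (x + 2)*(x + 3)*(x)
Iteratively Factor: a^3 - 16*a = (a - 4)*(a^2 + 4*a) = a*(a - 4)*(a + 4)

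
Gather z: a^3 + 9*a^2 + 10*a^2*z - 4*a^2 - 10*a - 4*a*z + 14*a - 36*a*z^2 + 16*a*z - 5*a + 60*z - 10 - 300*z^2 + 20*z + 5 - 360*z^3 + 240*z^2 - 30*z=a^3 + 5*a^2 - a - 360*z^3 + z^2*(-36*a - 60) + z*(10*a^2 + 12*a + 50) - 5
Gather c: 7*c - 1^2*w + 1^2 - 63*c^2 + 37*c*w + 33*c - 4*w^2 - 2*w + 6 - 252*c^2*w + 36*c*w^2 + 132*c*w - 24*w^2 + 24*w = c^2*(-252*w - 63) + c*(36*w^2 + 169*w + 40) - 28*w^2 + 21*w + 7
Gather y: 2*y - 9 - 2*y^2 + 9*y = -2*y^2 + 11*y - 9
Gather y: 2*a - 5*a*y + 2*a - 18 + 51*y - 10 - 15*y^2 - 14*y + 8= 4*a - 15*y^2 + y*(37 - 5*a) - 20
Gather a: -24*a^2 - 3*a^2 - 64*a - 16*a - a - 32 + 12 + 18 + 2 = -27*a^2 - 81*a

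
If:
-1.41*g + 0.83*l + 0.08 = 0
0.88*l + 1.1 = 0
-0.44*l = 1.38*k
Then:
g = -0.68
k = 0.40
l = -1.25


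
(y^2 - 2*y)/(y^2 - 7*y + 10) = y/(y - 5)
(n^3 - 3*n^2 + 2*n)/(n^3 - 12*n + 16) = n*(n - 1)/(n^2 + 2*n - 8)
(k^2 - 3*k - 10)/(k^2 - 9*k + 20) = (k + 2)/(k - 4)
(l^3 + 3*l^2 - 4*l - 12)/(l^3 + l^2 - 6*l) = (l + 2)/l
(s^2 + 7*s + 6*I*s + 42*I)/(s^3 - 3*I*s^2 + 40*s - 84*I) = (s + 7)/(s^2 - 9*I*s - 14)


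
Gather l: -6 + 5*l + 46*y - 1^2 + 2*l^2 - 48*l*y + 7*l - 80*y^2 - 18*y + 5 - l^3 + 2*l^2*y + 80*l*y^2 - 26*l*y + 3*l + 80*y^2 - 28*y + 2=-l^3 + l^2*(2*y + 2) + l*(80*y^2 - 74*y + 15)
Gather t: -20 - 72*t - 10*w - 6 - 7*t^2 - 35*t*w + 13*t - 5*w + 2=-7*t^2 + t*(-35*w - 59) - 15*w - 24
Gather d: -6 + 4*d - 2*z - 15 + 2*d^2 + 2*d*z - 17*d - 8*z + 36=2*d^2 + d*(2*z - 13) - 10*z + 15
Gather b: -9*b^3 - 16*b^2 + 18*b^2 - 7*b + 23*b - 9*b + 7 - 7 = -9*b^3 + 2*b^2 + 7*b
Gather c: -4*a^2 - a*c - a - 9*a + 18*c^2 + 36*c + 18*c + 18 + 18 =-4*a^2 - 10*a + 18*c^2 + c*(54 - a) + 36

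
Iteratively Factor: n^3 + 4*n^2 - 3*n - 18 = (n + 3)*(n^2 + n - 6) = (n - 2)*(n + 3)*(n + 3)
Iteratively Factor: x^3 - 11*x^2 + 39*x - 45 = (x - 3)*(x^2 - 8*x + 15) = (x - 3)^2*(x - 5)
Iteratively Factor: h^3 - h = (h + 1)*(h^2 - h) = h*(h + 1)*(h - 1)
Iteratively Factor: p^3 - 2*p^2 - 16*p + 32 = (p - 2)*(p^2 - 16) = (p - 2)*(p + 4)*(p - 4)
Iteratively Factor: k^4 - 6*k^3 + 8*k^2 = (k - 4)*(k^3 - 2*k^2) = k*(k - 4)*(k^2 - 2*k) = k^2*(k - 4)*(k - 2)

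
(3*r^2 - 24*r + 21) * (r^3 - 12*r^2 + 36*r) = 3*r^5 - 60*r^4 + 417*r^3 - 1116*r^2 + 756*r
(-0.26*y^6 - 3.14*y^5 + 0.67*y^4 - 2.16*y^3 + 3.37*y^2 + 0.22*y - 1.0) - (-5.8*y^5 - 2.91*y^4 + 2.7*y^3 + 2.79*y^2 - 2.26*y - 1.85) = -0.26*y^6 + 2.66*y^5 + 3.58*y^4 - 4.86*y^3 + 0.58*y^2 + 2.48*y + 0.85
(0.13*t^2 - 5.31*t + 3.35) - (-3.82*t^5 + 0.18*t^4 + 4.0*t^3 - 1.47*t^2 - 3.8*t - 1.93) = 3.82*t^5 - 0.18*t^4 - 4.0*t^3 + 1.6*t^2 - 1.51*t + 5.28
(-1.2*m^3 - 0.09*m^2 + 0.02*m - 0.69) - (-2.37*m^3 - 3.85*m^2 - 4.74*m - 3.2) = 1.17*m^3 + 3.76*m^2 + 4.76*m + 2.51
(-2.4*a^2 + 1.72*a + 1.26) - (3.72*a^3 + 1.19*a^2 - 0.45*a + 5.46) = -3.72*a^3 - 3.59*a^2 + 2.17*a - 4.2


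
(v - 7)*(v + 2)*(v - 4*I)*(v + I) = v^4 - 5*v^3 - 3*I*v^3 - 10*v^2 + 15*I*v^2 - 20*v + 42*I*v - 56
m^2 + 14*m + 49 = (m + 7)^2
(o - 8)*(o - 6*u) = o^2 - 6*o*u - 8*o + 48*u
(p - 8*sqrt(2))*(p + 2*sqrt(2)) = p^2 - 6*sqrt(2)*p - 32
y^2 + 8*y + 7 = (y + 1)*(y + 7)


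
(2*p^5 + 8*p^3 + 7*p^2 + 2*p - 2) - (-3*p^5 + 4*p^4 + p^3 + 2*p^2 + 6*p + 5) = 5*p^5 - 4*p^4 + 7*p^3 + 5*p^2 - 4*p - 7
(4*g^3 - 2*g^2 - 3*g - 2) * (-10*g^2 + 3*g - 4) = -40*g^5 + 32*g^4 + 8*g^3 + 19*g^2 + 6*g + 8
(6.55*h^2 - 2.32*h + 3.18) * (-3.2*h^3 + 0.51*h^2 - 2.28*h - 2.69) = -20.96*h^5 + 10.7645*h^4 - 26.2932*h^3 - 10.7081*h^2 - 1.0096*h - 8.5542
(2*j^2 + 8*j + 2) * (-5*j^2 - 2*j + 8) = -10*j^4 - 44*j^3 - 10*j^2 + 60*j + 16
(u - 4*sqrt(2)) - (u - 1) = 1 - 4*sqrt(2)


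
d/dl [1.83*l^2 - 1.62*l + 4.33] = 3.66*l - 1.62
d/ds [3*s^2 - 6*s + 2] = 6*s - 6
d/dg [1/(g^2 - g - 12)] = (1 - 2*g)/(-g^2 + g + 12)^2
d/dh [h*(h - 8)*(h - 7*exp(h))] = -7*h^2*exp(h) + 3*h^2 + 42*h*exp(h) - 16*h + 56*exp(h)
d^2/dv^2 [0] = 0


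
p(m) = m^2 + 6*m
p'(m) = 2*m + 6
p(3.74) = 36.43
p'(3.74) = 13.48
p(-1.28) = -6.04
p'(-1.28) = 3.44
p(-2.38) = -8.62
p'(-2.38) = 1.24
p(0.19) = 1.18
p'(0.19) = 6.38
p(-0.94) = -4.76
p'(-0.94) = 4.12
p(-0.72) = -3.80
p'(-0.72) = 4.56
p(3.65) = 35.22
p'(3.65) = 13.30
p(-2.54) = -8.79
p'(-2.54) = 0.92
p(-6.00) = 0.00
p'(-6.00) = -6.00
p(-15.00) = 135.00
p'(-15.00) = -24.00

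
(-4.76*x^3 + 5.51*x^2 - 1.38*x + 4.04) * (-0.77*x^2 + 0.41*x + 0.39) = 3.6652*x^5 - 6.1943*x^4 + 1.4653*x^3 - 1.5277*x^2 + 1.1182*x + 1.5756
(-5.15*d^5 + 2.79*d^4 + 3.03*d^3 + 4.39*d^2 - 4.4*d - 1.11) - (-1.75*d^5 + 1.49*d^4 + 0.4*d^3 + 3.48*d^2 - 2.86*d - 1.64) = -3.4*d^5 + 1.3*d^4 + 2.63*d^3 + 0.91*d^2 - 1.54*d + 0.53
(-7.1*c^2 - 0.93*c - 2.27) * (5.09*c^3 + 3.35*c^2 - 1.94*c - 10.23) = -36.139*c^5 - 28.5187*c^4 - 0.895800000000001*c^3 + 66.8327*c^2 + 13.9177*c + 23.2221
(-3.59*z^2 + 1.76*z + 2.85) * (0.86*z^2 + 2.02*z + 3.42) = -3.0874*z^4 - 5.7382*z^3 - 6.2716*z^2 + 11.7762*z + 9.747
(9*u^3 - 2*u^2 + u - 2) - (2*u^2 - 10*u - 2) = 9*u^3 - 4*u^2 + 11*u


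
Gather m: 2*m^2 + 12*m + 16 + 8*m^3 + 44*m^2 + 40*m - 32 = 8*m^3 + 46*m^2 + 52*m - 16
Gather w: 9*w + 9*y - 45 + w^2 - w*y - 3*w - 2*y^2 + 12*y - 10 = w^2 + w*(6 - y) - 2*y^2 + 21*y - 55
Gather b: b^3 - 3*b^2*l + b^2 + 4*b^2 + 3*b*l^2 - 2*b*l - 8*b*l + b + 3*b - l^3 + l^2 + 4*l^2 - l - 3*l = b^3 + b^2*(5 - 3*l) + b*(3*l^2 - 10*l + 4) - l^3 + 5*l^2 - 4*l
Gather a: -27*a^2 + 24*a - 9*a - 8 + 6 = -27*a^2 + 15*a - 2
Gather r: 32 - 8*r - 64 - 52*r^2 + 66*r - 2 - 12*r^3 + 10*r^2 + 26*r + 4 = -12*r^3 - 42*r^2 + 84*r - 30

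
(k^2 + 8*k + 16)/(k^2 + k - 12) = (k + 4)/(k - 3)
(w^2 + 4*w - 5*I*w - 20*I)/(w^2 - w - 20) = (w - 5*I)/(w - 5)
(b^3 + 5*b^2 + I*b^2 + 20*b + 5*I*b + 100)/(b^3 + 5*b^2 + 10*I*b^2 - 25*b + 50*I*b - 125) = (b - 4*I)/(b + 5*I)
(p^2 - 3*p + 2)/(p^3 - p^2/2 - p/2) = 2*(p - 2)/(p*(2*p + 1))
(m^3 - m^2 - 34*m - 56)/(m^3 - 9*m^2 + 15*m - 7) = (m^2 + 6*m + 8)/(m^2 - 2*m + 1)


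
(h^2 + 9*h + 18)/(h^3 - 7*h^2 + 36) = (h^2 + 9*h + 18)/(h^3 - 7*h^2 + 36)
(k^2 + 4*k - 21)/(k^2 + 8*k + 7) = (k - 3)/(k + 1)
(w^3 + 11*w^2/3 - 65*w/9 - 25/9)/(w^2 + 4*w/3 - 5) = (3*w^2 + 16*w + 5)/(3*(w + 3))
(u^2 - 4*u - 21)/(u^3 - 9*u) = (u - 7)/(u*(u - 3))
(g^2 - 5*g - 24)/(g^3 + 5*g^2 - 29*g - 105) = (g - 8)/(g^2 + 2*g - 35)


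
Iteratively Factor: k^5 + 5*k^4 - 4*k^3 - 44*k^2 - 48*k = (k + 2)*(k^4 + 3*k^3 - 10*k^2 - 24*k) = k*(k + 2)*(k^3 + 3*k^2 - 10*k - 24) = k*(k + 2)^2*(k^2 + k - 12) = k*(k + 2)^2*(k + 4)*(k - 3)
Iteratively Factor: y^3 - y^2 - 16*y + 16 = (y + 4)*(y^2 - 5*y + 4) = (y - 4)*(y + 4)*(y - 1)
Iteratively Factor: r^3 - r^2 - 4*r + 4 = (r + 2)*(r^2 - 3*r + 2) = (r - 1)*(r + 2)*(r - 2)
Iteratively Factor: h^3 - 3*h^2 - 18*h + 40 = (h - 2)*(h^2 - h - 20) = (h - 2)*(h + 4)*(h - 5)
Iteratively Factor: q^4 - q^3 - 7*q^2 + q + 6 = (q - 3)*(q^3 + 2*q^2 - q - 2) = (q - 3)*(q + 1)*(q^2 + q - 2) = (q - 3)*(q + 1)*(q + 2)*(q - 1)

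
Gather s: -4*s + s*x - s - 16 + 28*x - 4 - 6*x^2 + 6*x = s*(x - 5) - 6*x^2 + 34*x - 20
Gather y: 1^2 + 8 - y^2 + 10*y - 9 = -y^2 + 10*y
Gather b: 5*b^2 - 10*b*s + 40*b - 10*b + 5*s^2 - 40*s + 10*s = 5*b^2 + b*(30 - 10*s) + 5*s^2 - 30*s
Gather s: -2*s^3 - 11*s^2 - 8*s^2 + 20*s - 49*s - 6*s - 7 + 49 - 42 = -2*s^3 - 19*s^2 - 35*s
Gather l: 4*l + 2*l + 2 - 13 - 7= 6*l - 18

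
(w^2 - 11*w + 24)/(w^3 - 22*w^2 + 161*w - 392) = (w - 3)/(w^2 - 14*w + 49)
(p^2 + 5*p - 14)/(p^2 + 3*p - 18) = (p^2 + 5*p - 14)/(p^2 + 3*p - 18)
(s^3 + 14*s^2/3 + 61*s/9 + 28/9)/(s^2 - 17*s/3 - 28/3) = (3*s^2 + 10*s + 7)/(3*(s - 7))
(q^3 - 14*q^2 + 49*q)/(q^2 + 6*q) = (q^2 - 14*q + 49)/(q + 6)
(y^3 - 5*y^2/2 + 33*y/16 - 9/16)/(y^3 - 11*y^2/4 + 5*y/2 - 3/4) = (y - 3/4)/(y - 1)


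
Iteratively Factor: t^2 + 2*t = (t)*(t + 2)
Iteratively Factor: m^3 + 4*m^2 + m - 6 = (m - 1)*(m^2 + 5*m + 6) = (m - 1)*(m + 2)*(m + 3)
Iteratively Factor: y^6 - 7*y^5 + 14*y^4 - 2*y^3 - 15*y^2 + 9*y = (y - 1)*(y^5 - 6*y^4 + 8*y^3 + 6*y^2 - 9*y) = (y - 1)^2*(y^4 - 5*y^3 + 3*y^2 + 9*y) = (y - 1)^2*(y + 1)*(y^3 - 6*y^2 + 9*y) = (y - 3)*(y - 1)^2*(y + 1)*(y^2 - 3*y) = y*(y - 3)*(y - 1)^2*(y + 1)*(y - 3)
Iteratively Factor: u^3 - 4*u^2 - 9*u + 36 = (u - 3)*(u^2 - u - 12) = (u - 3)*(u + 3)*(u - 4)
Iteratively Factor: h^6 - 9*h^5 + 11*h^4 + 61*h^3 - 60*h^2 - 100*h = (h + 1)*(h^5 - 10*h^4 + 21*h^3 + 40*h^2 - 100*h) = (h - 5)*(h + 1)*(h^4 - 5*h^3 - 4*h^2 + 20*h) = (h - 5)*(h - 2)*(h + 1)*(h^3 - 3*h^2 - 10*h) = (h - 5)^2*(h - 2)*(h + 1)*(h^2 + 2*h) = h*(h - 5)^2*(h - 2)*(h + 1)*(h + 2)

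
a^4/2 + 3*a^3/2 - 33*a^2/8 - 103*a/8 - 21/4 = (a/2 + 1)*(a - 3)*(a + 1/2)*(a + 7/2)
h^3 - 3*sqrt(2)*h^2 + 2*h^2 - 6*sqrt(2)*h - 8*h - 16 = (h + 2)*(h - 4*sqrt(2))*(h + sqrt(2))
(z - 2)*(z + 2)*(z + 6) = z^3 + 6*z^2 - 4*z - 24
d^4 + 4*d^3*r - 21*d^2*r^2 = d^2*(d - 3*r)*(d + 7*r)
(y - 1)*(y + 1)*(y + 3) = y^3 + 3*y^2 - y - 3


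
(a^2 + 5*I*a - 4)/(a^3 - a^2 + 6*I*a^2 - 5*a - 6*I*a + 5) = (a + 4*I)/(a^2 + a*(-1 + 5*I) - 5*I)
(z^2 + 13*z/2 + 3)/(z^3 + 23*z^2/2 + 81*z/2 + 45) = (2*z + 1)/(2*z^2 + 11*z + 15)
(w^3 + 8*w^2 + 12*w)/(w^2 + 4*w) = (w^2 + 8*w + 12)/(w + 4)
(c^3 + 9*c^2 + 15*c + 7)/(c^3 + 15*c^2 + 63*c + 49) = (c + 1)/(c + 7)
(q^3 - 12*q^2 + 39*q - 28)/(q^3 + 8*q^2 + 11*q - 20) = (q^2 - 11*q + 28)/(q^2 + 9*q + 20)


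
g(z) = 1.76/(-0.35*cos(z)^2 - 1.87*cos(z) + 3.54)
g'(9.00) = -0.04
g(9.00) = 0.36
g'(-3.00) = 0.01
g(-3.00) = 0.35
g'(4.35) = 0.15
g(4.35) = 0.42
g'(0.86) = -0.66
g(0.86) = 0.81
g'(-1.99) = 0.14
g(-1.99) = 0.41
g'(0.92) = -0.62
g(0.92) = 0.77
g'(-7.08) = 0.70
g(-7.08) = 0.85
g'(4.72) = 0.27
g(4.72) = 0.50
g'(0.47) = -0.78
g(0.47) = 1.10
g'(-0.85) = 0.66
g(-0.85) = 0.82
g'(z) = 1.76*(-0.7*sin(z)*cos(z) - 1.87*sin(z))/(-0.35*cos(z)^2 - 1.87*cos(z) + 3.54)^2 = -(1.232*cos(z) + 3.2912)*sin(z)/(0.35*cos(z)^2 + 1.87*cos(z) - 3.54)^2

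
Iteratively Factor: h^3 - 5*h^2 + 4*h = (h)*(h^2 - 5*h + 4) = h*(h - 1)*(h - 4)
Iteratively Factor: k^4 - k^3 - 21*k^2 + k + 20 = (k + 1)*(k^3 - 2*k^2 - 19*k + 20) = (k + 1)*(k + 4)*(k^2 - 6*k + 5) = (k - 1)*(k + 1)*(k + 4)*(k - 5)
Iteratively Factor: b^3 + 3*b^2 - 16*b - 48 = (b + 3)*(b^2 - 16) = (b - 4)*(b + 3)*(b + 4)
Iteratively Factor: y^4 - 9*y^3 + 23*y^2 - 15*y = (y - 5)*(y^3 - 4*y^2 + 3*y) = y*(y - 5)*(y^2 - 4*y + 3) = y*(y - 5)*(y - 1)*(y - 3)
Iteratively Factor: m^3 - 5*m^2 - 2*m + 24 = (m - 3)*(m^2 - 2*m - 8) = (m - 3)*(m + 2)*(m - 4)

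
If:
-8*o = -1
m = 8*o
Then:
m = 1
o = 1/8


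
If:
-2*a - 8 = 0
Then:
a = -4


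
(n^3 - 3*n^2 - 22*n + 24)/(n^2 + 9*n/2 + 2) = 2*(n^2 - 7*n + 6)/(2*n + 1)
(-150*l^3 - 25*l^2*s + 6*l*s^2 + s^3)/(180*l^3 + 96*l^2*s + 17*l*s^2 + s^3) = (-5*l + s)/(6*l + s)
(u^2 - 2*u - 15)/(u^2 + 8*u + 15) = (u - 5)/(u + 5)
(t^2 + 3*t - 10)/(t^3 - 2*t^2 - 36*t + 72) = (t + 5)/(t^2 - 36)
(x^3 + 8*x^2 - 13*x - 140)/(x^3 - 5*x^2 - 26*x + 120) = (x + 7)/(x - 6)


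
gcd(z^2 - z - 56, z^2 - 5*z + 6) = 1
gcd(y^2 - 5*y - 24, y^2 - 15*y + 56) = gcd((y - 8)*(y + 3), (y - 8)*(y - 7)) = y - 8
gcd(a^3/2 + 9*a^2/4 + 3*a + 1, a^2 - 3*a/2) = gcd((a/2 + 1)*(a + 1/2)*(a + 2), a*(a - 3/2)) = 1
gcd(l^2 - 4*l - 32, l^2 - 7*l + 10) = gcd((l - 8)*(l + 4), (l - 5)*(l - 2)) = 1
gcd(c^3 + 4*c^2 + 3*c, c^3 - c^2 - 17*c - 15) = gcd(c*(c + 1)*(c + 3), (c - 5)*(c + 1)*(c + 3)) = c^2 + 4*c + 3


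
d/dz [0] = 0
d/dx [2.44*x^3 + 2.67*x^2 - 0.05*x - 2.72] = 7.32*x^2 + 5.34*x - 0.05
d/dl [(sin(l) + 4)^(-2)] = -2*cos(l)/(sin(l) + 4)^3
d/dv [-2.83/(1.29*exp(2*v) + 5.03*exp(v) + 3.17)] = (7.3014*exp(v) + 14.2349)*exp(v)/(1.29*exp(2*v) + 5.03*exp(v) + 3.17)^2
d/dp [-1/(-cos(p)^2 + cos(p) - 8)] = (2*cos(p) - 1)*sin(p)/(sin(p)^2 + cos(p) - 9)^2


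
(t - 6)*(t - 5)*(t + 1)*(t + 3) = t^4 - 7*t^3 - 11*t^2 + 87*t + 90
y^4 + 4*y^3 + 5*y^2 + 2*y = y*(y + 1)^2*(y + 2)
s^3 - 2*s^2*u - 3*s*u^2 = s*(s - 3*u)*(s + u)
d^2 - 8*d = d*(d - 8)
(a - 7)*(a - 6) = a^2 - 13*a + 42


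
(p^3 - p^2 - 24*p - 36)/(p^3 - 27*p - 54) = (p + 2)/(p + 3)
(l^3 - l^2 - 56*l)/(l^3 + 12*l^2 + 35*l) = (l - 8)/(l + 5)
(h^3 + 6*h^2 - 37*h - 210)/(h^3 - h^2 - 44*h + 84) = (h + 5)/(h - 2)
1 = 1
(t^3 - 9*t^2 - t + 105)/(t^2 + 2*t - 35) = (t^2 - 4*t - 21)/(t + 7)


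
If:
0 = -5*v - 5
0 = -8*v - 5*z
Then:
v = -1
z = 8/5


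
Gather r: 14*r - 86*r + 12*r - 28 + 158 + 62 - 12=180 - 60*r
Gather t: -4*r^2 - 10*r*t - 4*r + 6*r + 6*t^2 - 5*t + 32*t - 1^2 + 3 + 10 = -4*r^2 + 2*r + 6*t^2 + t*(27 - 10*r) + 12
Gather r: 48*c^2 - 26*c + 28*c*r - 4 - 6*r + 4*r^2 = 48*c^2 - 26*c + 4*r^2 + r*(28*c - 6) - 4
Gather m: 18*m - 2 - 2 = 18*m - 4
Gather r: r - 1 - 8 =r - 9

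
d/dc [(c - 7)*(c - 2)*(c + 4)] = 3*c^2 - 10*c - 22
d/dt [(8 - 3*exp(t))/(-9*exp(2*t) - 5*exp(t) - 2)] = (-27*exp(2*t) + 144*exp(t) + 46)*exp(t)/(81*exp(4*t) + 90*exp(3*t) + 61*exp(2*t) + 20*exp(t) + 4)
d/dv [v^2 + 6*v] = 2*v + 6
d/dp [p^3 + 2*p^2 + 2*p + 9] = 3*p^2 + 4*p + 2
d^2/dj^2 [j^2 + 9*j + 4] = 2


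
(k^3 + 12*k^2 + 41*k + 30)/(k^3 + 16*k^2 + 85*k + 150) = (k + 1)/(k + 5)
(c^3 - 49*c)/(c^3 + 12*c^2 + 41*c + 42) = c*(c - 7)/(c^2 + 5*c + 6)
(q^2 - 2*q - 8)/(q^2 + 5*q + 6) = (q - 4)/(q + 3)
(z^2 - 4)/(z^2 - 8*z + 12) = (z + 2)/(z - 6)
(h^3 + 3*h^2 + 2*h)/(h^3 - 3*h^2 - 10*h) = (h + 1)/(h - 5)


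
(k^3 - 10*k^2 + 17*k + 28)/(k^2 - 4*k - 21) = (k^2 - 3*k - 4)/(k + 3)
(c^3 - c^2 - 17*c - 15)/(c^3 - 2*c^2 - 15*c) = (c + 1)/c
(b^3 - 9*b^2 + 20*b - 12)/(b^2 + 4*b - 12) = (b^2 - 7*b + 6)/(b + 6)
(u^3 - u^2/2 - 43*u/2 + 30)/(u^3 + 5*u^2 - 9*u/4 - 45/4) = 2*(u - 4)/(2*u + 3)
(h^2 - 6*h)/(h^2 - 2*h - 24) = h/(h + 4)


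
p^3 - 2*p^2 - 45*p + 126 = (p - 6)*(p - 3)*(p + 7)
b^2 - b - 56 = (b - 8)*(b + 7)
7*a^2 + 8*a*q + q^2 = (a + q)*(7*a + q)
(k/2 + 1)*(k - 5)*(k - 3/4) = k^3/2 - 15*k^2/8 - 31*k/8 + 15/4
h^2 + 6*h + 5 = (h + 1)*(h + 5)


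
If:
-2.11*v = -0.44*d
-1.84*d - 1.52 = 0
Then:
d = -0.83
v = -0.17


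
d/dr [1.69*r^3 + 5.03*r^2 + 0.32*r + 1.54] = 5.07*r^2 + 10.06*r + 0.32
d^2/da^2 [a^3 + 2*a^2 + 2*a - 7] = 6*a + 4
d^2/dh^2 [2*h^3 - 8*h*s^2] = 12*h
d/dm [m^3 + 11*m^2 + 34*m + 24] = 3*m^2 + 22*m + 34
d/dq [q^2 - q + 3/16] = 2*q - 1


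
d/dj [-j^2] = -2*j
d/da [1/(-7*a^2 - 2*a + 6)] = 2*(7*a + 1)/(7*a^2 + 2*a - 6)^2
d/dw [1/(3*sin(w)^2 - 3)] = -2*sin(w)/(3*cos(w)^3)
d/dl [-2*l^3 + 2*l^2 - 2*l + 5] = -6*l^2 + 4*l - 2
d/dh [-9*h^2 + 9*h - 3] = 9 - 18*h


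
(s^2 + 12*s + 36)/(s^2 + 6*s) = (s + 6)/s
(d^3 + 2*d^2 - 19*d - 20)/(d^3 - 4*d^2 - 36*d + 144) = (d^2 + 6*d + 5)/(d^2 - 36)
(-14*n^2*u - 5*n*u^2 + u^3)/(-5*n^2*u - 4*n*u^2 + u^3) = (14*n^2 + 5*n*u - u^2)/(5*n^2 + 4*n*u - u^2)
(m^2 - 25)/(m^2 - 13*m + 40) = (m + 5)/(m - 8)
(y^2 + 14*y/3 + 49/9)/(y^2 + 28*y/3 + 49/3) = (y + 7/3)/(y + 7)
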